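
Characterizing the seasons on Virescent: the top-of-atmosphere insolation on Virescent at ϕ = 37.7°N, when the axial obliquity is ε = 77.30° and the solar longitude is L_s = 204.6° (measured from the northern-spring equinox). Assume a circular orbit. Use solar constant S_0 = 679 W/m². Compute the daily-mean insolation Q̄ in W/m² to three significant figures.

Solar declination: sin δ = sin ε · sin L_s = sin 77.30° × sin 204.6° = -0.40610, so δ = -23.960°.
cos h₀ = −tan(+37.7°) tan(-23.960°) = 0.3435, h₀ = 1.2202 rad.
Bracket: h₀ sin ϕ sin δ + cos ϕ cos δ sin h₀ = 1.2202×0.61153×-0.40610 + 0.79122×0.91383×0.93917 = -0.303027 + 0.679058 = 0.376031.
Q̄ = (S_0/π) × [bracket] = (679/π) × 0.376031 = 81.27 W/m².

Q̄ ≈ 81.3 W/m²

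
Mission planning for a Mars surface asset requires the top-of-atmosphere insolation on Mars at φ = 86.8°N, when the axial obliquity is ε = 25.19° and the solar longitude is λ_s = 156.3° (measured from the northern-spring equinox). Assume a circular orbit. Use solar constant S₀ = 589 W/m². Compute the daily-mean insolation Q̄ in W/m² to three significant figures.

Solar declination: sin δ = sin ε · sin λ_s = sin 25.19° × sin 156.3° = 0.17108, so δ = +9.850°.
cos H₀ = −tan(+86.8°) tan(+9.850°) = -3.1057 ≤ −1 ⇒ polar day, H₀ = π.
Bracket: H₀ sin φ sin δ + cos φ cos δ sin H₀ = 3.1416×0.99844×0.17108 + 0.05582×0.98526×0.00000 = 0.536626 + 0.000000 = 0.536626.
Q̄ = (S₀/π) × [bracket] = (589/π) × 0.536626 = 100.6 W/m².

Q̄ ≈ 101 W/m²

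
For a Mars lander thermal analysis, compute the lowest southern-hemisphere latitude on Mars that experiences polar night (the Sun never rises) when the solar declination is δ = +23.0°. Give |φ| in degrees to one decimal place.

Polar night requires cos H₀ = −tan φ tan δ ≥ 1, i.e. tan φ tan δ ≤ −1.
The boundary is |tan φ| · |tan δ| = 1, so |φ| = 90° − |δ| = 90° − 23.0° = 67.0° in the southern hemisphere.

|φ| = 67.0°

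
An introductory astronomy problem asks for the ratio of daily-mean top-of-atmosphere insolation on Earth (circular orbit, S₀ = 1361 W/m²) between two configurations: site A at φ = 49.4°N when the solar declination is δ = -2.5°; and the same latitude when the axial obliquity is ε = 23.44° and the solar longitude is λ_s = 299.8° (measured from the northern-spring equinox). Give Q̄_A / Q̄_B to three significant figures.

— Configuration A (φ=+49.4°):
cos H₀ = −tan(+49.4°) tan(-2.500°) = 0.0509, H₀ = 1.5198 rad.
Bracket: H₀ sin φ sin δ + cos φ cos δ sin H₀ = 1.5198×0.75927×-0.04362 + 0.65077×0.99905×0.99870 = -0.050335 + 0.649307 = 0.598972.
Q̄ = (S₀/π) × [bracket] = (1361/π) × 0.598972 = 259.49 W/m².
— Configuration B (φ=+49.4°):
Solar declination: sin δ = sin ε · sin λ_s = sin 23.44° × sin 299.8° = -0.34519, so δ = -20.193°.
cos H₀ = −tan(+49.4°) tan(-20.193°) = 0.4291, H₀ = 1.1273 rad.
Bracket: H₀ sin φ sin δ + cos φ cos δ sin H₀ = 1.1273×0.75927×-0.34519 + 0.65077×0.93853×0.90325 = -0.295457 + 0.551675 = 0.256218.
Q̄ = (S₀/π) × [bracket] = (1361/π) × 0.256218 = 111.00 W/m².
Ratio Q̄_A / Q̄_B = 259.49 / 111.00 = 2.338.

Q̄_A / Q̄_B ≈ 2.34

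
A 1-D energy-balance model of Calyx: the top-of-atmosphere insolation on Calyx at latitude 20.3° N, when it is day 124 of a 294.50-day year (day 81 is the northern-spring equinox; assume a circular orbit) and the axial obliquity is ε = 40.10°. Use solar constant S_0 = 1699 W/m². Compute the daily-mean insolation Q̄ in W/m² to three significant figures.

Solar longitude: L_s = 360° × (124 − 81)/294.50 = 52.564°.
sin δ = sin 40.10° × sin 52.564° = 0.51145, so δ = +30.761°.
cos h₀ = −tan(+20.3°) tan(+30.761°) = -0.2202, h₀ = 1.7928 rad.
Bracket: h₀ sin ϕ sin δ + cos ϕ cos δ sin h₀ = 1.7928×0.34694×0.51145 + 0.93789×0.85931×0.97546 = 0.318119 + 0.786161 = 1.104280.
Q̄ = (S_0/π) × [bracket] = (1699/π) × 1.104280 = 597.2 W/m².

Q̄ ≈ 597 W/m²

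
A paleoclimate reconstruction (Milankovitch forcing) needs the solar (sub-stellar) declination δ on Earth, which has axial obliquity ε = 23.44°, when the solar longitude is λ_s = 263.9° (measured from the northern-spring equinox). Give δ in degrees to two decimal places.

δ = -23.30°

sin δ = sin ε · sin λ_s = sin 23.44° × sin 263.9° = -0.395536.
δ = arcsin(-0.395536) = -23.30°.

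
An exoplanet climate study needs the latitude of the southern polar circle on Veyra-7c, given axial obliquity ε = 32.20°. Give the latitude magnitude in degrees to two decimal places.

57.80°

The polar circle is the lowest latitude that experiences at least one full rotation of continuous darkness at the northern-summer solstice; it lies at |φ| = 90° − ε = 90° − 32.20° = 57.80°.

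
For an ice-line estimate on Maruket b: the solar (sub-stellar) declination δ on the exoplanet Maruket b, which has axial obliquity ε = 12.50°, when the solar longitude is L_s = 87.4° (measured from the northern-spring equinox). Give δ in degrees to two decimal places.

sin δ = sin ε · sin L_s = sin 12.50° × sin 87.4° = 0.216217.
δ = arcsin(0.216217) = +12.49°.

δ = +12.49°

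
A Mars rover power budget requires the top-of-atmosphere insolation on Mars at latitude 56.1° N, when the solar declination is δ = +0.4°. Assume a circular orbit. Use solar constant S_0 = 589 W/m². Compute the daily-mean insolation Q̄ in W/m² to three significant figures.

Q̄ ≈ 106 W/m²

cos h₀ = −tan(+56.1°) tan(+0.400°) = -0.0104, h₀ = 1.5812 rad.
Bracket: h₀ sin ϕ sin δ + cos ϕ cos δ sin h₀ = 1.5812×0.83001×0.00698 + 0.55775×0.99998×0.99995 = 0.009161 + 0.557711 = 0.566872.
Q̄ = (S_0/π) × [bracket] = (589/π) × 0.566872 = 106.3 W/m².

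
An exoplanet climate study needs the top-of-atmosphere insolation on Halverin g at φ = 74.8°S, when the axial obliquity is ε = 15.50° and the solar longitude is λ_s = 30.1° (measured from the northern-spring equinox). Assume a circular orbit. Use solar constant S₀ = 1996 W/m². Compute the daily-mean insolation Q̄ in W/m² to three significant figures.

Q̄ ≈ 56.9 W/m²

Solar declination: sin δ = sin ε · sin λ_s = sin 15.50° × sin 30.1° = 0.13402, so δ = +7.702°.
cos H₀ = −tan(-74.8°) tan(+7.702°) = 0.4978, H₀ = 1.0498 rad.
Bracket: H₀ sin φ sin δ + cos φ cos δ sin H₀ = 1.0498×-0.96502×0.13402 + 0.26219×0.99098×0.86730 = -0.135773 + 0.225346 = 0.089573.
Q̄ = (S₀/π) × [bracket] = (1996/π) × 0.089573 = 56.91 W/m².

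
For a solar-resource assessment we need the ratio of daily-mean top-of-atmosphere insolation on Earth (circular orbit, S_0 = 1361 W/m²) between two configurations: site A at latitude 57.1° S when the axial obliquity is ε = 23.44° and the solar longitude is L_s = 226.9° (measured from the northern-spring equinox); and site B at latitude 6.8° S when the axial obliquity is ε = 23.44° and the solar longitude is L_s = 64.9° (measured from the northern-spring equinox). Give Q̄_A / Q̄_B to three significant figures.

— Configuration A (ϕ=-57.1°):
Solar declination: sin δ = sin ε · sin L_s = sin 23.44° × sin 226.9° = -0.29045, so δ = -16.885°.
cos h₀ = −tan(-57.1°) tan(-16.885°) = -0.4692, h₀ = 2.0592 rad.
Bracket: h₀ sin ϕ sin δ + cos ϕ cos δ sin h₀ = 2.0592×-0.83962×-0.29045 + 0.54317×0.95689×0.88309 = 0.502172 + 0.458990 = 0.961162.
Q̄ = (S_0/π) × [bracket] = (1361/π) × 0.961162 = 416.39 W/m².
— Configuration B (ϕ=-6.8°):
Solar declination: sin δ = sin ε · sin L_s = sin 23.44° × sin 64.9° = 0.36022, so δ = +21.114°.
cos h₀ = −tan(-6.8°) tan(+21.114°) = 0.0460, h₀ = 1.5247 rad.
Bracket: h₀ sin ϕ sin δ + cos ϕ cos δ sin h₀ = 1.5247×-0.11840×0.36022 + 0.99297×0.93287×0.99894 = -0.065029 + 0.925330 = 0.860301.
Q̄ = (S_0/π) × [bracket] = (1361/π) × 0.860301 = 372.70 W/m².
Ratio Q̄_A / Q̄_B = 416.39 / 372.70 = 1.117.

Q̄_A / Q̄_B ≈ 1.12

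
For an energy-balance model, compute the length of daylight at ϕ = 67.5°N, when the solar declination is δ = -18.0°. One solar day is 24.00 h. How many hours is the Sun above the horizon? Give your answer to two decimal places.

5.11 h

cos h₀ = −tan ϕ · tan δ = −tan(+67.5°) × tan(-18.000°) = 0.7844, so h₀ = 0.6690 rad = 38.33°.
Daylight = 2h₀/(2π) × 24.00 h = (0.6690/π) × 24.00 = 5.11 h.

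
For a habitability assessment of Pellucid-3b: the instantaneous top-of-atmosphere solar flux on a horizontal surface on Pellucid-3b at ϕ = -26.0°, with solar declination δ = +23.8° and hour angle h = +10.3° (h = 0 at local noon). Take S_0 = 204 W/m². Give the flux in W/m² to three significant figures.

129 W/m²

cos θ_z = sin ϕ sin δ + cos ϕ cos δ cos h = -0.176903 + 0.809108 = 0.632205.
Flux = S_0 · cos θ_z = 204 × 0.632205 = 129.0 W/m².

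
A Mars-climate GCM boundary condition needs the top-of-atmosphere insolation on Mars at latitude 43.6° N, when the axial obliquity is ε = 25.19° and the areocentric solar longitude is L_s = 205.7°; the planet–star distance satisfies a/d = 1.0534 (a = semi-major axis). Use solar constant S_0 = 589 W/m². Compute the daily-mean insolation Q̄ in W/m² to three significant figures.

Q̄ ≈ 109 W/m²

sin δ = sin 25.19° × sin 205.7° = -0.18457, so δ = -10.636°.
cos h₀ = −tan(+43.6°) tan(-10.636°) = 0.1788, h₀ = 1.3910 rad.
Bracket: h₀ sin ϕ sin δ + cos ϕ cos δ sin h₀ = 1.3910×0.68962×-0.18457 + 0.72417×0.98282×0.98388 = -0.177051 + 0.700256 = 0.523205.
Inverse-square distance factor (a/d)² = 1.0534² = 1.109652.
Q̄ = (S_0/π) × 1.109652 × [bracket] = (589/π) × 1.109652 × 0.523205 = 108.8 W/m².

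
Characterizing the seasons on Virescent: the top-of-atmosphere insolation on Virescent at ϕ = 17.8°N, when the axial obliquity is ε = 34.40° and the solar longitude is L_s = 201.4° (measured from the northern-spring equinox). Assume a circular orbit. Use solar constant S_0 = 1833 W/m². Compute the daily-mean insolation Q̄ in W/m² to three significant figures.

Solar declination: sin δ = sin ε · sin L_s = sin 34.40° × sin 201.4° = -0.20614, so δ = -11.896°.
cos h₀ = −tan(+17.8°) tan(-11.896°) = 0.0676, h₀ = 1.5031 rad.
Bracket: h₀ sin ϕ sin δ + cos ϕ cos δ sin h₀ = 1.5031×0.30570×-0.20614 + 0.95213×0.97852×0.99771 = -0.094721 + 0.929545 = 0.834824.
Q̄ = (S_0/π) × [bracket] = (1833/π) × 0.834824 = 487.1 W/m².

Q̄ ≈ 487 W/m²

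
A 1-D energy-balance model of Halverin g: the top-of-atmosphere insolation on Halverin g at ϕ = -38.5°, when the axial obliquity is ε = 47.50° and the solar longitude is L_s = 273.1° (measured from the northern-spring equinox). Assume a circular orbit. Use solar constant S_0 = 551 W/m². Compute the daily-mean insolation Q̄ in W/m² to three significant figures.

Solar declination: sin δ = sin ε · sin L_s = sin 47.50° × sin 273.1° = -0.73620, so δ = -47.409°.
cos h₀ = −tan(-38.5°) tan(-47.409°) = -0.8653, h₀ = 2.6165 rad.
Bracket: h₀ sin ϕ sin δ + cos ϕ cos δ sin h₀ = 2.6165×-0.62251×-0.73620 + 0.78261×0.67677×0.50127 = 1.199121 + 0.265496 = 1.464617.
Q̄ = (S_0/π) × [bracket] = (551/π) × 1.464617 = 256.9 W/m².

Q̄ ≈ 257 W/m²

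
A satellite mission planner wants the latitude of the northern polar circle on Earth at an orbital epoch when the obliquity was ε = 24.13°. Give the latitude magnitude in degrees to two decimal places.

65.87°

The polar circle is the lowest latitude that experiences at least one full rotation of continuous daylight at the northern-summer solstice; it lies at |φ| = 90° − ε = 90° − 24.13° = 65.87°.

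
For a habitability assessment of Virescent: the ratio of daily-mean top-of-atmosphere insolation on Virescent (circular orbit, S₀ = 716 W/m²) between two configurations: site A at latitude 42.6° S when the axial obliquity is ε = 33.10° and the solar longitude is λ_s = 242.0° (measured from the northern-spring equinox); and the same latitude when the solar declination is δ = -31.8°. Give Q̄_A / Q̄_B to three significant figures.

— Configuration A (φ=-42.6°):
Solar declination: sin δ = sin ε · sin λ_s = sin 33.10° × sin 242.0° = -0.48218, so δ = -28.828°.
cos H₀ = −tan(-42.6°) tan(-28.828°) = -0.5061, H₀ = 2.1015 rad.
Bracket: H₀ sin φ sin δ + cos φ cos δ sin H₀ = 2.1015×-0.67688×-0.48218 + 0.73610×0.87607×0.86247 = 0.685883 + 0.556185 = 1.242068.
Q̄ = (S₀/π) × [bracket] = (716/π) × 1.242068 = 283.08 W/m².
— Configuration B (φ=-42.6°):
cos H₀ = −tan(-42.6°) tan(-31.800°) = -0.5701, H₀ = 2.1775 rad.
Bracket: H₀ sin φ sin δ + cos φ cos δ sin H₀ = 2.1775×-0.67688×-0.52696 + 0.73610×0.84989×0.82155 = 0.776690 + 0.513965 = 1.290655.
Q̄ = (S₀/π) × [bracket] = (716/π) × 1.290655 = 294.15 W/m².
Ratio Q̄_A / Q̄_B = 283.08 / 294.15 = 0.9624.

Q̄_A / Q̄_B ≈ 0.962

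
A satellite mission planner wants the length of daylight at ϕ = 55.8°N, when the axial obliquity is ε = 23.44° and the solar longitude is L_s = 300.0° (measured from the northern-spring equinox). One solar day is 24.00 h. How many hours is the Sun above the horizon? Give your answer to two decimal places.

Solar declination: sin δ = sin ε · sin L_s = sin 23.44° × sin 300.0° = -0.34449, so δ = -20.151°.
cos h₀ = −tan ϕ · tan δ = −tan(+55.8°) × tan(-20.151°) = 0.5400, so h₀ = 1.0004 rad = 57.32°.
Daylight = 2h₀/(2π) × 24.00 h = (1.0004/π) × 24.00 = 7.64 h.

7.64 h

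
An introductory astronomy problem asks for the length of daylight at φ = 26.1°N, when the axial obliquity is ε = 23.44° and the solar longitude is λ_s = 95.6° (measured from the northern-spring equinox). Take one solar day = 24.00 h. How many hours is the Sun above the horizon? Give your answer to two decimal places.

13.63 h

Solar declination: sin δ = sin ε · sin λ_s = sin 23.44° × sin 95.6° = 0.39589, so δ = +23.321°.
cos H₀ = −tan φ · tan δ = −tan(+26.1°) × tan(+23.321°) = -0.2112, so H₀ = 1.7836 rad = 102.19°.
Daylight = 2H₀/(2π) × 24.00 h = (1.7836/π) × 24.00 = 13.63 h.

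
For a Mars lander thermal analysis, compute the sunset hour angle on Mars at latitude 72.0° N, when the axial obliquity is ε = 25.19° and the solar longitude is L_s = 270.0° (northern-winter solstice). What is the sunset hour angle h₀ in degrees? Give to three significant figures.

h₀ = 0.00°

Solar declination: sin δ = sin ε · sin L_s = sin 25.19° × sin 270.0° = -0.42562, so δ = -25.190°.
cos h₀ = −tan ϕ · tan δ = 1.4476 ≥ 1, so the Sun never rises (polar night) and h₀ = 0.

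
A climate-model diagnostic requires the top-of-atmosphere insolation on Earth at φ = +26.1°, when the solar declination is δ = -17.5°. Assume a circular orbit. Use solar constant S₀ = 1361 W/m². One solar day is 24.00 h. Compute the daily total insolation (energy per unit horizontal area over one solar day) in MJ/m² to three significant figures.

cos H₀ = −tan(+26.1°) tan(-17.500°) = 0.1545, H₀ = 1.4157 rad.
Bracket: H₀ sin φ sin δ + cos φ cos δ sin H₀ = 1.4157×0.43994×-0.30071 + 0.89803×0.95372×0.98800 = -0.187289 + 0.846192 = 0.658903.
Q̄ = (S₀/π) × [bracket] = (1361/π) × 0.658903 = 285.45 W/m².
Daily total = Q̄ × 24.00 h × 3600 s/h = 285.45 × 24.00 × 3600 / 10⁶ = 24.66 MJ/m².

24.7 MJ/m²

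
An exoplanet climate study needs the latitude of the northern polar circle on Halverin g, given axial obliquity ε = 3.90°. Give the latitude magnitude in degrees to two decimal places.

The polar circle is the lowest latitude that experiences at least one full rotation of continuous daylight at the northern-summer solstice; it lies at |φ| = 90° − ε = 90° − 3.90° = 86.10°.

86.10°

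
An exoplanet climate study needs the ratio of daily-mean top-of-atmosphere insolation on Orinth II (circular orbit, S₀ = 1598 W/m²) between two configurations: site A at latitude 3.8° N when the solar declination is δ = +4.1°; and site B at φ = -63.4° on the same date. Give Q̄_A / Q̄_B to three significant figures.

Q̄_A / Q̄_B ≈ 2.86

— Configuration A (φ=+3.8°):
cos H₀ = −tan(+3.8°) tan(+4.100°) = -0.0048, H₀ = 1.5756 rad.
Bracket: H₀ sin φ sin δ + cos φ cos δ sin H₀ = 1.5756×0.06627×0.07150 + 0.99780×0.99744×0.99999 = 0.007466 + 0.995236 = 1.002702.
Q̄ = (S₀/π) × [bracket] = (1598/π) × 1.002702 = 510.03 W/m².
— Configuration B (φ=-63.4°):
cos H₀ = −tan(-63.4°) tan(+4.100°) = 0.1431, H₀ = 1.4272 rad.
Bracket: H₀ sin φ sin δ + cos φ cos δ sin H₀ = 1.4272×-0.89415×0.07150 + 0.44776×0.99744×0.98970 = -0.091243 + 0.442014 = 0.350771.
Q̄ = (S₀/π) × [bracket] = (1598/π) × 0.350771 = 178.42 W/m².
Ratio Q̄_A / Q̄_B = 510.03 / 178.42 = 2.859.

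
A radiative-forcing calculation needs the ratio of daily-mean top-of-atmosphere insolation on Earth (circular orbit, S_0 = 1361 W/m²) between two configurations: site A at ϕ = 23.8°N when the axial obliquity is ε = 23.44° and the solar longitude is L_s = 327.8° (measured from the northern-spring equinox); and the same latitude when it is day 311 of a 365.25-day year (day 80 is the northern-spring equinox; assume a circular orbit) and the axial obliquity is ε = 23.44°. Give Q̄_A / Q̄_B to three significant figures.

Q̄_A / Q̄_B ≈ 1.10

— Configuration A (ϕ=+23.8°):
Solar declination: sin δ = sin ε · sin L_s = sin 23.44° × sin 327.8° = -0.21197, so δ = -12.238°.
cos h₀ = −tan(+23.8°) tan(-12.238°) = 0.0957, h₀ = 1.4750 rad.
Bracket: h₀ sin ϕ sin δ + cos ϕ cos δ sin h₀ = 1.4750×0.40355×-0.21197 + 0.91496×0.97728×0.99541 = -0.126172 + 0.890068 = 0.763896.
Q̄ = (S_0/π) × [bracket] = (1361/π) × 0.763896 = 330.93 W/m².
— Configuration B (ϕ=+23.8°):
Solar longitude: L_s = 360° × (311 − 80)/365.25 = 227.680°.
sin δ = sin 23.44° × sin 227.680° = -0.29412, so δ = -17.105°.
cos h₀ = −tan(+23.8°) tan(-17.105°) = 0.1357, h₀ = 1.4346 rad.
Bracket: h₀ sin ϕ sin δ + cos ϕ cos δ sin h₀ = 1.4346×0.40355×-0.29412 + 0.91496×0.95577×0.99075 = -0.170276 + 0.866402 = 0.696126.
Q̄ = (S_0/π) × [bracket] = (1361/π) × 0.696126 = 301.58 W/m².
Ratio Q̄_A / Q̄_B = 330.93 / 301.58 = 1.097.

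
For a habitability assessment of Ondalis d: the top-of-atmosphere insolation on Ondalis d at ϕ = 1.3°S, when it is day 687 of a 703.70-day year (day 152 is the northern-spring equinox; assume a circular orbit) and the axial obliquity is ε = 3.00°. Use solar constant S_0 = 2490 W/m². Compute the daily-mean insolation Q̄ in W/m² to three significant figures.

Q̄ ≈ 793 W/m²

Solar longitude: L_s = 360° × (687 − 152)/703.70 = 273.696°.
sin δ = sin 3.00° × sin 273.696° = -0.05223, so δ = -2.994°.
cos h₀ = −tan(-1.3°) tan(-2.994°) = -0.0012, h₀ = 1.5720 rad.
Bracket: h₀ sin ϕ sin δ + cos ϕ cos δ sin h₀ = 1.5720×-0.02269×-0.05223 + 0.99974×0.99864×1.00000 = 0.001863 + 0.998380 = 1.000243.
Q̄ = (S_0/π) × [bracket] = (2490/π) × 1.000243 = 792.8 W/m².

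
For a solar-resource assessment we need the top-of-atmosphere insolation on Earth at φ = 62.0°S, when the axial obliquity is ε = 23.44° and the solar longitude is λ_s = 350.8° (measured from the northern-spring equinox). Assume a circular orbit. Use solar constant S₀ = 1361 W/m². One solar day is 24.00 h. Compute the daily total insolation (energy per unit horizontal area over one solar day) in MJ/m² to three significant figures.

21.0 MJ/m²

Solar declination: sin δ = sin ε · sin λ_s = sin 23.44° × sin 350.8° = -0.06360, so δ = -3.646°.
cos H₀ = −tan(-62.0°) tan(-3.646°) = -0.1199, H₀ = 1.6909 rad.
Bracket: H₀ sin φ sin δ + cos φ cos δ sin H₀ = 1.6909×-0.88295×-0.06360 + 0.46947×0.99798×0.99279 = 0.094954 + 0.465144 = 0.560098.
Q̄ = (S₀/π) × [bracket] = (1361/π) × 0.560098 = 242.65 W/m².
Daily total = Q̄ × 24.00 h × 3600 s/h = 242.65 × 24.00 × 3600 / 10⁶ = 20.96 MJ/m².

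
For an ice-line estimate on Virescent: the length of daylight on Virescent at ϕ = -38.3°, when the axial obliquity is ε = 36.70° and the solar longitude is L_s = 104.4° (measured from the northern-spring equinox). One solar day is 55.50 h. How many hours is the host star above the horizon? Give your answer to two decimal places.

Solar declination: sin δ = sin ε · sin L_s = sin 36.70° × sin 104.4° = 0.57885, so δ = +35.370°.
cos h₀ = −tan ϕ · tan δ = −tan(-38.3°) × tan(+35.370°) = 0.5606, so h₀ = 0.9757 rad = 55.90°.
Daylight = 2h₀/(2π) × 55.50 h = (0.9757/π) × 55.50 = 17.24 h.

17.24 h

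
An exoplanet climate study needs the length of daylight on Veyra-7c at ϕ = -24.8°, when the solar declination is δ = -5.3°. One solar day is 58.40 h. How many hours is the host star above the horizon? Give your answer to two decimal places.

cos h₀ = −tan ϕ · tan δ = −tan(-24.8°) × tan(-5.300°) = -0.0429, so h₀ = 1.6137 rad = 92.46°.
Daylight = 2h₀/(2π) × 58.40 h = (1.6137/π) × 58.40 = 30.00 h.

30.00 h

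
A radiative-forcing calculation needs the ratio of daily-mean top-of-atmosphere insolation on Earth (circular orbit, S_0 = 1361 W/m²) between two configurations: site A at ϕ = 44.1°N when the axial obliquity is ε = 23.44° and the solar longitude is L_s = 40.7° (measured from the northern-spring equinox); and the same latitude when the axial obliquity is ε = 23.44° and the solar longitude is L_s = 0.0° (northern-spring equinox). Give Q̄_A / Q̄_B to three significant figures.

Q̄_A / Q̄_B ≈ 1.39

— Configuration A (ϕ=+44.1°):
Solar declination: sin δ = sin ε · sin L_s = sin 23.44° × sin 40.7° = 0.25940, so δ = +15.034°.
cos h₀ = −tan(+44.1°) tan(+15.034°) = -0.2603, h₀ = 1.8341 rad.
Bracket: h₀ sin ϕ sin δ + cos ϕ cos δ sin h₀ = 1.8341×0.69591×0.25940 + 0.71813×0.96577×0.96553 = 0.331090 + 0.669642 = 1.000732.
Q̄ = (S_0/π) × [bracket] = (1361/π) × 1.000732 = 433.54 W/m².
— Configuration B (ϕ=+44.1°):
Solar declination: sin δ = sin ε · sin L_s = sin 23.44° × sin 0.0° = 0.00000, so δ = +0.000°.
cos h₀ = −tan(+44.1°) tan(+0.000°) = -0.0000, h₀ = 1.5708 rad.
Bracket: h₀ sin ϕ sin δ + cos ϕ cos δ sin h₀ = 1.5708×0.69591×0.00000 + 0.71813×1.00000×1.00000 = 0.000000 + 0.718130 = 0.718130.
Q̄ = (S_0/π) × [bracket] = (1361/π) × 0.718130 = 311.11 W/m².
Ratio Q̄_A / Q̄_B = 433.54 / 311.11 = 1.394.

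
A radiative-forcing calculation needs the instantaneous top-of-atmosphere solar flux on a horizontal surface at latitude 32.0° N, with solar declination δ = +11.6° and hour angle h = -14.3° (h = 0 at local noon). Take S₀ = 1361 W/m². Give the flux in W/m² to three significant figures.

1.24e+03 W/m²

cos θ_z = sin φ sin δ + cos φ cos δ cos h = 0.106555 + 0.804987 = 0.911542.
Flux = S₀ · cos θ_z = 1361 × 0.911542 = 1241 W/m².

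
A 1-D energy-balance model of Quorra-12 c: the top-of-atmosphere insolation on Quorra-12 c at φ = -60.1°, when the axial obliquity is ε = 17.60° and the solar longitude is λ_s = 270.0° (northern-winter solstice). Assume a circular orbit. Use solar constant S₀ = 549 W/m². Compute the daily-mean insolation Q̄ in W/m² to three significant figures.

Q̄ ≈ 168 W/m²

Solar declination: sin δ = sin ε · sin λ_s = sin 17.60° × sin 270.0° = -0.30237, so δ = -17.600°.
cos H₀ = −tan(-60.1°) tan(-17.600°) = -0.5517, H₀ = 2.1551 rad.
Bracket: H₀ sin φ sin δ + cos φ cos δ sin H₀ = 2.1551×-0.86690×-0.30237 + 0.49849×0.95319×0.83407 = 0.564905 + 0.396313 = 0.961218.
Q̄ = (S₀/π) × [bracket] = (549/π) × 0.961218 = 168.0 W/m².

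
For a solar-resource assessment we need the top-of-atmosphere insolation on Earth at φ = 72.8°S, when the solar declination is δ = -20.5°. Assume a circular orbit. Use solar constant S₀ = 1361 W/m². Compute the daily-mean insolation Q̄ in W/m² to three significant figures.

Q̄ ≈ 455 W/m²

cos H₀ = −tan(-72.8°) tan(-20.500°) = -1.2078 ≤ −1 ⇒ polar day, H₀ = π.
Bracket: H₀ sin φ sin δ + cos φ cos δ sin H₀ = 3.1416×-0.95528×-0.35021 + 0.29571×0.93667×0.00000 = 1.051018 + 0.000000 = 1.051018.
Q̄ = (S₀/π) × [bracket] = (1361/π) × 1.051018 = 455.3 W/m².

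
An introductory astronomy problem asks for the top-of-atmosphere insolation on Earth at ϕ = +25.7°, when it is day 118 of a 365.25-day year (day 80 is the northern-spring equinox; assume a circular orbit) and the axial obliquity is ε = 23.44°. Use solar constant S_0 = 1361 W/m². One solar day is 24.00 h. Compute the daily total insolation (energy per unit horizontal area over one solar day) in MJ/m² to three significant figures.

Solar longitude: L_s = 360° × (118 − 80)/365.25 = 37.454°.
sin δ = sin 23.44° × sin 37.454° = 0.24190, so δ = +13.999°.
cos h₀ = −tan(+25.7°) tan(+13.999°) = -0.1200, h₀ = 1.6911 rad.
Bracket: h₀ sin ϕ sin δ + cos ϕ cos δ sin h₀ = 1.6911×0.43366×0.24190 + 0.90108×0.97030×0.99278 = 0.177400 + 0.868005 = 1.045405.
Q̄ = (S_0/π) × [bracket] = (1361/π) × 1.045405 = 452.89 W/m².
Daily total = Q̄ × 24.00 h × 3600 s/h = 452.89 × 24.00 × 3600 / 10⁶ = 39.13 MJ/m².

39.1 MJ/m²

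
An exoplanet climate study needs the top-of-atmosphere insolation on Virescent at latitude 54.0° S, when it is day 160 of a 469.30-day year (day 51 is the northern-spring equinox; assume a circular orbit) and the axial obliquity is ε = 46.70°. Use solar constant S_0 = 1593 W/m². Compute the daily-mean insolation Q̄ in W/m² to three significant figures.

Solar longitude: L_s = 360° × (160 − 51)/469.30 = 83.614°.
sin δ = sin 46.70° × sin 83.614° = 0.72326, so δ = +46.324°.
cos h₀ = −tan(-54.0°) tan(+46.324°) = 1.4415 ≥ 1 ⇒ polar night, h₀ = 0 and Q̄ = 0.

Q̄ ≈ 0.00 W/m²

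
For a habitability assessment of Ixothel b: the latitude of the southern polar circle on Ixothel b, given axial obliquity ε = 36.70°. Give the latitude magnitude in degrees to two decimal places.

The polar circle is the lowest latitude that experiences at least one full rotation of continuous darkness at the northern-summer solstice; it lies at |φ| = 90° − ε = 90° − 36.70° = 53.30°.

53.30°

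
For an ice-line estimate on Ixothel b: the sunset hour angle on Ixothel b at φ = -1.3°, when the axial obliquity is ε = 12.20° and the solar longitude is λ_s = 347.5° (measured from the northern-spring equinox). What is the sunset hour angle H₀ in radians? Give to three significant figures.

Solar declination: sin δ = sin ε · sin λ_s = sin 12.20° × sin 347.5° = -0.04574, so δ = -2.622°.
cos H₀ = −tan φ · tan δ = −tan(-1.3°) × tan(-2.622°) = -0.0010, so H₀ = 1.5718 rad = 90.06°.

H₀ = 1.57 rad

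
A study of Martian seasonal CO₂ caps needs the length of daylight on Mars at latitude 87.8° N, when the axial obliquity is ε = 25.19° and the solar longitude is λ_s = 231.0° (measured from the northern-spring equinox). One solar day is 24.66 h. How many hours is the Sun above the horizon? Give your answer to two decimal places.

0.00 h

Solar declination: sin δ = sin ε · sin λ_s = sin 25.19° × sin 231.0° = -0.33077, so δ = -19.316°.
cos H₀ = −tan φ · tan δ = 9.1237 ≥ 1, so the Sun never rises (polar night) and H₀ = 0.
Daylight = 2H₀/(2π) × 24.66 h = (0.0000/π) × 24.66 = 0.00 h.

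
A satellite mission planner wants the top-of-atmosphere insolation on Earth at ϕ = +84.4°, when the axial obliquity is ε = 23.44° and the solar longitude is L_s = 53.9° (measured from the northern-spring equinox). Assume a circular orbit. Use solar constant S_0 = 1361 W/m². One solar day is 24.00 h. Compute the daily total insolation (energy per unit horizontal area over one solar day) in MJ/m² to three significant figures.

Solar declination: sin δ = sin ε · sin L_s = sin 23.44° × sin 53.9° = 0.32141, so δ = +18.748°.
cos h₀ = −tan(+84.4°) tan(+18.748°) = -3.4617 ≤ −1 ⇒ polar day, h₀ = π.
Bracket: h₀ sin ϕ sin δ + cos ϕ cos δ sin h₀ = 3.1416×0.99523×0.32141 + 0.09758×0.94694×0.00000 = 1.004925 + 0.000000 = 1.004925.
Q̄ = (S_0/π) × [bracket] = (1361/π) × 1.004925 = 435.35 W/m².
Daily total = Q̄ × 24.00 h × 3600 s/h = 435.35 × 24.00 × 3600 / 10⁶ = 37.61 MJ/m².

37.6 MJ/m²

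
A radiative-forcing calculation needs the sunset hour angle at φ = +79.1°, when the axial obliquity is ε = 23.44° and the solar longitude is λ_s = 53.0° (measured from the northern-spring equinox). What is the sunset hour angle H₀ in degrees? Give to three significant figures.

H₀ = 180°

Solar declination: sin δ = sin ε · sin λ_s = sin 23.44° × sin 53.0° = 0.31769, so δ = +18.523°.
Sunrise equation: cos H₀ = −tan φ · tan δ = -1.7399 ≤ −1, so the Sun never sets (polar day) and H₀ = π.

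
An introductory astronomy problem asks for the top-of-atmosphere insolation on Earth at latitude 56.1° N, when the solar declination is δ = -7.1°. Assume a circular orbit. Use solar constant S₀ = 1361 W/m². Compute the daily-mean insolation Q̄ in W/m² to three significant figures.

cos H₀ = −tan(+56.1°) tan(-7.100°) = 0.1854, H₀ = 1.3844 rad.
Bracket: H₀ sin φ sin δ + cos φ cos δ sin H₀ = 1.3844×0.83001×-0.12360 + 0.55775×0.99233×0.98267 = -0.142025 + 0.543880 = 0.401855.
Q̄ = (S₀/π) × [bracket] = (1361/π) × 0.401855 = 174.1 W/m².

Q̄ ≈ 174 W/m²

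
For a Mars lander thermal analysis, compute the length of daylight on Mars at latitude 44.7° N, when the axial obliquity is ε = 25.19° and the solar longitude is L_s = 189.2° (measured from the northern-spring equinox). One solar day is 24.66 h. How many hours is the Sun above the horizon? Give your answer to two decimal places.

Solar declination: sin δ = sin ε · sin L_s = sin 25.19° × sin 189.2° = -0.06805, so δ = -3.902°.
cos h₀ = −tan ϕ · tan δ = −tan(+44.7°) × tan(-3.902°) = 0.0675, so h₀ = 1.5032 rad = 86.13°.
Daylight = 2h₀/(2π) × 24.66 h = (1.5032/π) × 24.66 = 11.80 h.

11.80 h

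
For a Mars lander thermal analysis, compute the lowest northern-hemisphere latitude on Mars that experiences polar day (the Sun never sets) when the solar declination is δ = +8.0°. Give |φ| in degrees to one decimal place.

Polar day requires cos H₀ = −tan φ tan δ ≤ −1, i.e. tan φ tan δ ≥ 1.
The boundary is |tan φ| · |tan δ| = 1, so |φ| = 90° − |δ| = 90° − 8.0° = 82.0° in the northern hemisphere.

|φ| = 82.0°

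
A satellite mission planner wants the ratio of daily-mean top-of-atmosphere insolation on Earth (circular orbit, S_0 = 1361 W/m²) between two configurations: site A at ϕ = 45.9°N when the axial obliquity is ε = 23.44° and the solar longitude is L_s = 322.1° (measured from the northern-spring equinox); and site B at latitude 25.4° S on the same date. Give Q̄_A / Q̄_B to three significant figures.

Q̄_A / Q̄_B ≈ 0.403

— Configuration A (ϕ=+45.9°):
Solar declination: sin δ = sin ε · sin L_s = sin 23.44° × sin 322.1° = -0.24436, so δ = -14.144°.
cos h₀ = −tan(+45.9°) tan(-14.144°) = 0.2600, h₀ = 1.3077 rad.
Bracket: h₀ sin ϕ sin δ + cos ϕ cos δ sin h₀ = 1.3077×0.71813×-0.24436 + 0.69591×0.96969×0.96560 = -0.229478 + 0.651603 = 0.422125.
Q̄ = (S_0/π) × [bracket] = (1361/π) × 0.422125 = 182.87 W/m².
— Configuration B (ϕ=-25.4°):
cos h₀ = −tan(-25.4°) tan(-14.144°) = -0.1197, h₀ = 1.6907 rad.
Bracket: h₀ sin ϕ sin δ + cos ϕ cos δ sin h₀ = 1.6907×-0.42894×-0.24436 + 0.90334×0.96969×0.99282 = 0.177212 + 0.869670 = 1.046882.
Q̄ = (S_0/π) × [bracket] = (1361/π) × 1.046882 = 453.53 W/m².
Ratio Q̄_A / Q̄_B = 182.87 / 453.53 = 0.4032.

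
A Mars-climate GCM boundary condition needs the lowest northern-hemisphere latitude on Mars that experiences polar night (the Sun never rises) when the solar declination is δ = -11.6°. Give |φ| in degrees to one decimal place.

Polar night requires cos H₀ = −tan φ tan δ ≥ 1, i.e. tan φ tan δ ≤ −1.
The boundary is |tan φ| · |tan δ| = 1, so |φ| = 90° − |δ| = 90° − 11.6° = 78.4° in the northern hemisphere.

|φ| = 78.4°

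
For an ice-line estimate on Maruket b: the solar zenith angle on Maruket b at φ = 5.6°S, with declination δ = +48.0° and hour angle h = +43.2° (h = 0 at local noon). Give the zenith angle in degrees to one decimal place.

cos θ_z = sin φ sin δ + cos φ cos δ cos h = -0.072518 + 0.485447 = 0.412929.
θ_z = arccos(0.412929) = 65.6°.

θ_z = 65.6°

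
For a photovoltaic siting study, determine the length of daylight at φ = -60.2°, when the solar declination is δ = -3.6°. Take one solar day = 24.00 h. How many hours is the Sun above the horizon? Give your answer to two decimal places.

cos H₀ = −tan φ · tan δ = −tan(-60.2°) × tan(-3.600°) = -0.1099, so H₀ = 1.6809 rad = 96.31°.
Daylight = 2H₀/(2π) × 24.00 h = (1.6809/π) × 24.00 = 12.84 h.

12.84 h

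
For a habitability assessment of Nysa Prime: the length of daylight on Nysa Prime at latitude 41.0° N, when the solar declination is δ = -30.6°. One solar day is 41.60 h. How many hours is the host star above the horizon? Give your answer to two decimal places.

13.65 h

cos H₀ = −tan φ · tan δ = −tan(+41.0°) × tan(-30.600°) = 0.5141, so H₀ = 1.0308 rad = 59.06°.
Daylight = 2H₀/(2π) × 41.60 h = (1.0308/π) × 41.60 = 13.65 h.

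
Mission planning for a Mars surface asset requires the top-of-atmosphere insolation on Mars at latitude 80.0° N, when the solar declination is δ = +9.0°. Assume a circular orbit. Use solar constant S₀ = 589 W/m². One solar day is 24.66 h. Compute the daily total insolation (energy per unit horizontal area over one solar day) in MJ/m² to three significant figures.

cos H₀ = −tan(+80.0°) tan(+9.000°) = -0.8982, H₀ = 2.6866 rad.
Bracket: H₀ sin φ sin δ + cos φ cos δ sin H₀ = 2.6866×0.98481×0.15643 + 0.17365×0.98769×0.43950 = 0.413881 + 0.075380 = 0.489261.
Q̄ = (S₀/π) × [bracket] = (589/π) × 0.489261 = 91.729 W/m².
Daily total = Q̄ × 24.66 h × 3600 s/h = 91.729 × 24.66 × 3600 / 10⁶ = 8.143 MJ/m².

8.14 MJ/m²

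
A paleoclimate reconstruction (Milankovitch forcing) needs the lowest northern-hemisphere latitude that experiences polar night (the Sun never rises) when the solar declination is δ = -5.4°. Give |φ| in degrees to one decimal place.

|φ| = 84.6°

Polar night requires cos H₀ = −tan φ tan δ ≥ 1, i.e. tan φ tan δ ≤ −1.
The boundary is |tan φ| · |tan δ| = 1, so |φ| = 90° − |δ| = 90° − 5.4° = 84.6° in the northern hemisphere.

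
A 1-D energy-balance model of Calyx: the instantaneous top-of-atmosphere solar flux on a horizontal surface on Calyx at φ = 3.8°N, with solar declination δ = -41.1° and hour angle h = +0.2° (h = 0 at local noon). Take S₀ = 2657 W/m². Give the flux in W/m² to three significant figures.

cos θ_z = sin φ sin δ + cos φ cos δ cos h = -0.043567 + 0.751902 = 0.708335.
Flux = S₀ · cos θ_z = 2657 × 0.708335 = 1882 W/m².

1.88e+03 W/m²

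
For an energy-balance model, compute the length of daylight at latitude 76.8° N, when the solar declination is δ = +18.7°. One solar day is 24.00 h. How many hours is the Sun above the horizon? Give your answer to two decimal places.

Sunrise equation: cos H₀ = −tan φ · tan δ = -1.4431 ≤ −1, so the Sun never sets (polar day) and H₀ = π.
Daylight = 2H₀/(2π) × 24.00 h = (3.1416/π) × 24.00 = 24.00 h.

24.00 h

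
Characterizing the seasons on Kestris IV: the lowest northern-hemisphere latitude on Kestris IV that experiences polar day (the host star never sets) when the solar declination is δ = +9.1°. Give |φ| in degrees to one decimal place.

|φ| = 80.9°

Polar day requires cos H₀ = −tan φ tan δ ≤ −1, i.e. tan φ tan δ ≥ 1.
The boundary is |tan φ| · |tan δ| = 1, so |φ| = 90° − |δ| = 90° − 9.1° = 80.9° in the northern hemisphere.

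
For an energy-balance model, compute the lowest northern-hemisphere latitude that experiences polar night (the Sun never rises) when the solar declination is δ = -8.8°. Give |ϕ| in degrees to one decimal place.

|ϕ| = 81.2°

Polar night requires cos h₀ = −tan ϕ tan δ ≥ 1, i.e. tan ϕ tan δ ≤ −1.
The boundary is |tan ϕ| · |tan δ| = 1, so |ϕ| = 90° − |δ| = 90° − 8.8° = 81.2° in the northern hemisphere.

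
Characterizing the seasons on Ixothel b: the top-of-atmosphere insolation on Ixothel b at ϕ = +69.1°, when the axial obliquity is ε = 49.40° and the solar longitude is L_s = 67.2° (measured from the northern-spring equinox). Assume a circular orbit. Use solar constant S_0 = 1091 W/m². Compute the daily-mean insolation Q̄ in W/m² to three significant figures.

Q̄ ≈ 713 W/m²

Solar declination: sin δ = sin ε · sin L_s = sin 49.40° × sin 67.2° = 0.69994, so δ = +44.423°.
cos h₀ = −tan(+69.1°) tan(+44.423°) = -2.5665 ≤ −1 ⇒ polar day, h₀ = π.
Bracket: h₀ sin ϕ sin δ + cos ϕ cos δ sin h₀ = 3.1416×0.93420×0.69994 + 0.35674×0.71420×0.00000 = 2.054242 + 0.000000 = 2.054242.
Q̄ = (S_0/π) × [bracket] = (1091/π) × 2.054242 = 713.4 W/m².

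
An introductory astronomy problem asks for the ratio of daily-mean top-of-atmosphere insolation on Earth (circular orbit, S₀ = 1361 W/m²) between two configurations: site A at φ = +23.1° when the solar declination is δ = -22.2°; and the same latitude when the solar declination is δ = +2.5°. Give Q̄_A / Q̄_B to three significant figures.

Q̄_A / Q̄_B ≈ 0.668

— Configuration A (φ=+23.1°):
cos H₀ = −tan(+23.1°) tan(-22.200°) = 0.1741, H₀ = 1.3958 rad.
Bracket: H₀ sin φ sin δ + cos φ cos δ sin H₀ = 1.3958×0.39234×-0.37784 + 0.91982×0.92587×0.98473 = -0.206916 + 0.838629 = 0.631713.
Q̄ = (S₀/π) × [bracket] = (1361/π) × 0.631713 = 273.67 W/m².
— Configuration B (φ=+23.1°):
cos H₀ = −tan(+23.1°) tan(+2.500°) = -0.0186, H₀ = 1.5894 rad.
Bracket: H₀ sin φ sin δ + cos φ cos δ sin H₀ = 1.5894×0.39234×0.04362 + 0.91982×0.99905×0.99983 = 0.027201 + 0.918790 = 0.945991.
Q̄ = (S₀/π) × [bracket] = (1361/π) × 0.945991 = 409.82 W/m².
Ratio Q̄_A / Q̄_B = 273.67 / 409.82 = 0.6678.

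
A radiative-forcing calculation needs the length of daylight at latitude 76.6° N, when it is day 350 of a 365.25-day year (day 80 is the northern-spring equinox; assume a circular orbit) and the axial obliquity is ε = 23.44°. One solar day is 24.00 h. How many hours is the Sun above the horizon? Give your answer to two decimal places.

0.00 h

Solar longitude: L_s = 360° × (350 − 80)/365.25 = 266.119°.
sin δ = sin 23.44° × sin 266.119° = -0.39688, so δ = -23.383°.
cos h₀ = −tan ϕ · tan δ = 1.8150 ≥ 1, so the Sun never rises (polar night) and h₀ = 0.
Daylight = 2h₀/(2π) × 24.00 h = (0.0000/π) × 24.00 = 0.00 h.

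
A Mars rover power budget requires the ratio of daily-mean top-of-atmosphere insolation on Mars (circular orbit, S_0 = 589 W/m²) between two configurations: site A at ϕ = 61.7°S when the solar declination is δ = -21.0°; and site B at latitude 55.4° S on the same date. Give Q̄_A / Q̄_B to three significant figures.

Q̄_A / Q̄_B ≈ 0.980

— Configuration A (ϕ=-61.7°):
cos h₀ = −tan(-61.7°) tan(-21.000°) = -0.7129, h₀ = 2.3644 rad.
Bracket: h₀ sin ϕ sin δ + cos ϕ cos δ sin h₀ = 2.3644×-0.88048×-0.35837 + 0.47409×0.93358×0.70125 = 0.746057 + 0.310374 = 1.056431.
Q̄ = (S_0/π) × [bracket] = (589/π) × 1.056431 = 198.06 W/m².
— Configuration B (ϕ=-55.4°):
cos h₀ = −tan(-55.4°) tan(-21.000°) = -0.5564, h₀ = 2.1609 rad.
Bracket: h₀ sin ϕ sin δ + cos ϕ cos δ sin h₀ = 2.1609×-0.82314×-0.35837 + 0.56784×0.93358×0.83089 = 0.637441 + 0.440475 = 1.077916.
Q̄ = (S_0/π) × [bracket] = (589/π) × 1.077916 = 202.09 W/m².
Ratio Q̄_A / Q̄_B = 198.06 / 202.09 = 0.9801.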